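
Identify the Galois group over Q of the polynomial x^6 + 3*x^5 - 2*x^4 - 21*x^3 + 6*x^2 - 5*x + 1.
S_4 (also written S4-)

The polynomial f is an irreducible sextic over Q, so G = Gal(f/Q) is one of the 16 transitive subgroups 6T1, ..., 6T16 of S_6. The discriminant of f is 54786284800, which is not a perfect square, so G is not contained in A_6. The transitive groups of degree 6 not contained in A_6 are: C_6 (6T1, order 6), S_3 (6T2, order 6), D_6 (6T3, order 12), C_3 x S_3 (6T5, order 18), A_4 x C_2 (6T6, order 24), S_4 (6T8, order 24), S_3 x S_3 (6T9, order 36), S_4 x C_2 (6T11, order 48), (S_3 x S_3) : C_2 (6T13, order 72), PGL(2,5) (6T14, order 120), S_6 (6T16, order 720). By Dedekind's theorem, for a prime p not dividing disc(f) the degrees of the irreducible factors of f mod p form the cycle type of an element of G. Factoring f modulo the 22 such primes p <= 101 (skipping 2, 5, 13, 37, which divide the discriminant), each new pattern first appears at: mod 3: f = (x^3 + x^2 + 2)(x^3 + 2x^2 + 2x + 2), pattern 3+3; mod 17: f = (x + 13)(x + 16)(x^4 + 8x^3 + 15x + 13), pattern 4+1+1; mod 31: f = (x^2 + 2x + 10)(x^2 + 8x + 4)(x^2 + 24x + 7), pattern 2+2+2; mod 67: f = (x + 42)(x + 51)(x^2 + 12x + 59)(x^2 + 32x + 21), pattern 2+2+1+1. No other pattern occurs in this range, so the set of observed cycle types is {3+3, 4+1+1, 2+2+2, 2+2+1+1}. The candidates containing elements of all these cycle types are S_4 (6T8) of order 24, S_4 x C_2 (6T11) of order 48, PGL(2,5) (6T14) of order 120, S_6 (6T16) of order 720; the others are excluded. The observed types are precisely the cycle types that occur in S_4 (6T8) (apart from the identity). Each of the other remaining candidates has further cycle types, and by the Chebotarev density theorem the matching factorization patterns would occur for a proportion of primes equal to their share of the group: S_4 x C_2 (6T11) additionally contains elements of type 6, 4+2, 2+1+1+1+1 (17 of its 48 elements, about 35% of primes); PGL(2,5) (6T14) additionally contains elements of type 6, 5+1 (44 of its 120 elements, about 37% of primes); S_6 (6T16) additionally contains elements of type 6, 5+1, 4+2, 3+2+1, 3+1+1+1, 2+1+1+1+1 (529 of its 720 elements, about 73% of primes). None of the 22 primes tested shows any such pattern (for each of these groups the chance of that is below 10^-4), which rules them out. Hence G = S_4 (6T8), of order 24.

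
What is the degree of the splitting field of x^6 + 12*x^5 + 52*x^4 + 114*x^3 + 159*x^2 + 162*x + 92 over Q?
The degree of the splitting field over Q equals the order of the Galois group, so first determine the group. The polynomial f is an irreducible sextic over Q, so G = Gal(f/Q) is one of the 16 transitive subgroups 6T1, ..., 6T16 of S_6. The discriminant of f is 454513278976 = 674176^2, a perfect square, so G is contained in A_6. The transitive groups of degree 6 contained in A_6 are: A_4 (6T4, order 12), S_4 (6T7, order 24), (C_3 x C_3) : C_4 (6T10, order 36), PSL(2,5) (6T12, order 60), A_6 (6T15, order 360). By Dedekind's theorem, for a prime p not dividing disc(f) the degrees of the irreducible factors of f mod p form the cycle type of an element of G. Factoring f modulo the 79 such primes p <= 421 (skipping 2, 23, 229, which divide the discriminant), each new pattern first appears at: mod 3: f = (x^3 + x^2 + x + 2)(x^3 + 2x^2 + x + 1), pattern 3+3; mod 7: f = (x^2 + 3x + 1)(x^4 + 2x^3 + 3x^2 + 5x + 1), pattern 4+2; mod 29: f = (x + 14)(x + 22)(x^2 + 12)(x^2 + 5x + 16), pattern 2+2+1+1; mod 193: f = (x + 59)(x + 66)(x + 86)(x + 99)(x + 131)(x + 150), pattern 1+1+1+1+1+1. No other pattern occurs in this range, so the set of observed cycle types is {3+3, 4+2, 2+2+1+1, 1+1+1+1+1+1}. The candidates containing elements of all these cycle types are S_4 (6T7) of order 24, (C_3 x C_3) : C_4 (6T10) of order 36, A_6 (6T15) of order 360; the others are excluded. The observed types are precisely the cycle types that occur in S_4 (6T7). Each of the other remaining candidates has further cycle types, and by the Chebotarev density theorem the matching factorization patterns would occur for a proportion of primes equal to their share of the group: (C_3 x C_3) : C_4 (6T10) additionally contains elements of type 3+1+1+1 (4 of its 36 elements, about 11% of primes); A_6 (6T15) additionally contains elements of type 5+1, 3+1+1+1 (184 of its 360 elements, about 51% of primes). None of the 79 primes tested shows any such pattern (for each of these groups the chance of that is below 10^-4), which rules them out. Hence G = S_4 (6T7), of order 24. The Galois group S_4 (6T7) has order 24, so the splitting field has degree 24 over Q.

24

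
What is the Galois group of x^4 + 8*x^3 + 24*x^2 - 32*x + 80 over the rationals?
A_4 (also written A4)

The polynomial is an irreducible quartic over Q and its discriminant is 1358954496 = 36864^2, a perfect square, so the Galois group is contained in A_4. The resolvent cubic y^3 - 24*y^2 - 576*y + 1536 is irreducible over Q. An irreducible resolvent with square discriminant gives A_4.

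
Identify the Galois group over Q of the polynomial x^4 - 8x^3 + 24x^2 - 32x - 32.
The polynomial is an irreducible quartic over Q and its discriminant is -28311552, which is not a perfect square, so the Galois group is not contained in A_4. The resolvent cubic y^3 - 24*y^2 + 384*y - 2048 has exactly one rational root, so the Galois group is C_4 or D_4. The quartic remains irreducible over Q(sqrt(disc)), so the group is D_4.

D_4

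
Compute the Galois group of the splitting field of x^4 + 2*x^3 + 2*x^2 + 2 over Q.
A_4

The polynomial is an irreducible quartic over Q and its discriminant is 3136 = 56^2, a perfect square, so the Galois group is contained in A_4. The resolvent cubic y^3 - 2*y^2 - 8*y + 8 is irreducible over Q. An irreducible resolvent with square discriminant gives A_4.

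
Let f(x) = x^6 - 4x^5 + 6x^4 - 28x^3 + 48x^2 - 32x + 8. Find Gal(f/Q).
The polynomial f is an irreducible sextic over Q, so G = Gal(f/Q) is one of the 16 transitive subgroups 6T1, ..., 6T16 of S_6. The discriminant of f is 30840979456 = 175616^2, a perfect square, so G is contained in A_6. The transitive groups of degree 6 contained in A_6 are: A_4 (6T4, order 12), S_4 (6T7, order 24), (C_3 x C_3) : C_4 (6T10, order 36), PSL(2,5) (6T12, order 60), A_6 (6T15, order 360). By Dedekind's theorem, for a prime p not dividing disc(f) the degrees of the irreducible factors of f mod p form the cycle type of an element of G. Factoring f modulo the 33 such primes p <= 149 (skipping 2, 7, which divide the discriminant), each new pattern first appears at: mod 3: f = (x^3 + x^2 + 2)(x^3 + x^2 + 2x + 1), pattern 3+3; mod 13: f = (x + 7)(x + 10)(x^2 + 8x + 11)(x^2 + 10x + 7), pattern 2+2+1+1. No other pattern occurs in this range, so the set of observed cycle types is {3+3, 2+2+1+1}. The candidates containing elements of all these cycle types are A_4 (6T4) of order 12, S_4 (6T7) of order 24, (C_3 x C_3) : C_4 (6T10) of order 36, PSL(2,5) (6T12) of order 60, A_6 (6T15) of order 360; the others are excluded. The observed types are precisely the cycle types that occur in A_4 (6T4) (apart from the identity). Each of the other remaining candidates has further cycle types, and by the Chebotarev density theorem the matching factorization patterns would occur for a proportion of primes equal to their share of the group: S_4 (6T7) additionally contains elements of type 4+2 (6 of its 24 elements, about 25% of primes); (C_3 x C_3) : C_4 (6T10) additionally contains elements of type 4+2, 3+1+1+1 (22 of its 36 elements, about 61% of primes); PSL(2,5) (6T12) additionally contains elements of type 5+1 (24 of its 60 elements, about 40% of primes); A_6 (6T15) additionally contains elements of type 5+1, 4+2, 3+1+1+1 (274 of its 360 elements, about 76% of primes). None of the 33 primes tested shows any such pattern (for each of these groups the chance of that is below 10^-4), which rules them out. Hence G = A_4 (6T4), of order 12.

A_4, A_4 acting on 6 points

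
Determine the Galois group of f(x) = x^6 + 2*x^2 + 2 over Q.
The polynomial f is an irreducible sextic over Q, so G = Gal(f/Q) is one of the 16 transitive subgroups 6T1, ..., 6T16 of S_6. The discriminant of f is -2508800, which is not a perfect square, so G is not contained in A_6. The transitive groups of degree 6 not contained in A_6 are: C_6 (6T1, order 6), S_3 (6T2, order 6), D_6 (6T3, order 12), C_3 x S_3 (6T5, order 18), A_4 x C_2 (6T6, order 24), S_4 (6T8, order 24), S_3 x S_3 (6T9, order 36), S_4 x C_2 (6T11, order 48), (S_3 x S_3) : C_2 (6T13, order 72), PGL(2,5) (6T14, order 120), S_6 (6T16, order 720). By Dedekind's theorem, for a prime p not dividing disc(f) the degrees of the irreducible factors of f mod p form the cycle type of an element of G. Factoring f modulo the 17 such primes p <= 71 (skipping 2, 5, 7, which divide the discriminant), each new pattern first appears at: mod 3: f = (x^3 + x^2 + 2x + 1)(x^3 + 2x^2 + 2x + 2), pattern 3+3; mod 13: f = (x^6 + 2x^2 + 2), pattern 6; mod 19: f = (x^2 + 5)(x^4 + 14x^2 + 8), pattern 4+2; mod 23: f = (x + 11)(x + 12)(x^4 + 6x^2 + 15), pattern 4+1+1; mod 53: f = (x^2 + 45)(x^2 + 11x + 38)(x^2 + 42x + 38), pattern 2+2+2; mod 59: f = (x + 4)(x + 55)(x^2 + 5x + 50)(x^2 + 54x + 50), pattern 2+2+1+1; mod 71: f = (x + 8)(x + 11)(x + 60)(x + 63)(x^2 + 43), pattern 2+1+1+1+1. No other pattern occurs in this range, so the set of observed cycle types is {3+3, 6, 4+2, 4+1+1, 2+2+2, 2+2+1+1, 2+1+1+1+1}. The candidates containing elements of all these cycle types are S_4 x C_2 (6T11) of order 48, S_6 (6T16) of order 720; the others are excluded. The observed types are precisely the cycle types that occur in S_4 x C_2 (6T11) (apart from the identity). Each of the other remaining candidates has further cycle types, and by the Chebotarev density theorem the matching factorization patterns would occur for a proportion of primes equal to their share of the group: S_6 (6T16) additionally contains elements of type 5+1, 3+2+1, 3+1+1+1 (304 of its 720 elements, about 42% of primes). None of the 17 primes tested shows any such pattern (for each of these groups the chance of that is below 10^-4), which rules them out. Hence G = S_4 x C_2 (6T11), of order 48.

6T11: S_4 x C_2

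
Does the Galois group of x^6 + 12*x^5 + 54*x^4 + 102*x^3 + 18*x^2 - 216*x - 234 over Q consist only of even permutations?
No

The polynomial is irreducible of degree 6 over Q. Its discriminant is 297538935552, which is not a perfect square. A Galois group lies in the alternating group exactly when the discriminant is a square in Q, so the Galois group (S_3 x S_3) is not contained in A_6.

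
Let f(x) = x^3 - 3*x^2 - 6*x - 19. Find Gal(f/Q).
The polynomial is an irreducible cubic over Q and its discriminant is -16767, which is not a perfect square. For an irreducible cubic, a non-square discriminant gives Galois group S_3.

S_3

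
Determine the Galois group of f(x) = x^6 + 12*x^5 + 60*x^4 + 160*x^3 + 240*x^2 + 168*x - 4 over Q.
The polynomial f is an irreducible sextic over Q, so G = Gal(f/Q) is one of the 16 transitive subgroups 6T1, ..., 6T16 of S_6. The discriminant of f is 746496000000 = 864000^2, a perfect square, so G is contained in A_6. The transitive groups of degree 6 contained in A_6 are: A_4 (6T4, order 12), S_4 (6T7, order 24), (C_3 x C_3) : C_4 (6T10, order 36), PSL(2,5) (6T12, order 60), A_6 (6T15, order 360). By Dedekind's theorem, for a prime p not dividing disc(f) the degrees of the irreducible factors of f mod p form the cycle type of an element of G. Factoring f modulo the 6 such primes p <= 23 (skipping 2, 3, 5, which divide the discriminant), each new pattern first appears at: mod 7: f = (x + 6)(x^5 + 6x^4 + 3x^3 + 2x^2 + 4x + 4), pattern 5+1; mod 23: f = (x + 4)(x + 13)(x + 18)(x^3 + x + 17), pattern 3+1+1+1. No other pattern occurs in this range, so the set of observed cycle types is {5+1, 3+1+1+1}. Among the candidates above, the only group containing elements of all these cycle types is A_6 (6T15) — each of A_4 (6T4), S_4 (6T7), (C_3 x C_3) : C_4 (6T10), PSL(2,5) (6T12) lacks at least one of them. Hence G = A_6 (6T15), of order 360.

A_6 (also written A6)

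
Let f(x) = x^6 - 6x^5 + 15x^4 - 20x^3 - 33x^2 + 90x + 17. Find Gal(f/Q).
The polynomial f is an irreducible sextic over Q, so G = Gal(f/Q) is one of the 16 transitive subgroups 6T1, ..., 6T16 of S_6. The discriminant of f is -450868486864896, which is not a perfect square, so G is not contained in A_6. The transitive groups of degree 6 not contained in A_6 are: C_6 (6T1, order 6), S_3 (6T2, order 6), D_6 (6T3, order 12), C_3 x S_3 (6T5, order 18), A_4 x C_2 (6T6, order 24), S_4 (6T8, order 24), S_3 x S_3 (6T9, order 36), S_4 x C_2 (6T11, order 48), (S_3 x S_3) : C_2 (6T13, order 72), PGL(2,5) (6T14, order 120), S_6 (6T16, order 720). By Dedekind's theorem, for a prime p not dividing disc(f) the degrees of the irreducible factors of f mod p form the cycle type of an element of G. Factoring f modulo the 33 such primes p <= 149 (skipping 2, 3, which divide the discriminant), each new pattern first appears at: mod 5: f = (x^3 + x^2 + 3x + 4)(x^3 + 3x^2 + 4x + 3), pattern 3+3; mod 7: f = (x^6 + x^5 + x^4 + x^3 + 2x^2 + 6x + 3), pattern 6; mod 17: f = (x)(x + 15)(x^2 + 15x + 7)(x^2 + 15x + 13), pattern 2+2+1+1; mod 19: f = (x + 2)(x + 5)(x + 12)(x + 15)(x^2 + 17x + 8), pattern 2+1+1+1+1; mod 71: f = (x^2 + 69x + 30)(x^2 + 69x + 50)(x^2 + 69x + 65), pattern 2+2+2. No other pattern occurs in this range, so the set of observed cycle types is {3+3, 6, 2+2+1+1, 2+1+1+1+1, 2+2+2}. The candidates containing elements of all these cycle types are A_4 x C_2 (6T6) of order 24, S_4 x C_2 (6T11) of order 48, (S_3 x S_3) : C_2 (6T13) of order 72, S_6 (6T16) of order 720; the others are excluded. The observed types are precisely the cycle types that occur in A_4 x C_2 (6T6) (apart from the identity). Each of the other remaining candidates has further cycle types, and by the Chebotarev density theorem the matching factorization patterns would occur for a proportion of primes equal to their share of the group: S_4 x C_2 (6T11) additionally contains elements of type 4+2, 4+1+1 (12 of its 48 elements, about 25% of primes); (S_3 x S_3) : C_2 (6T13) additionally contains elements of type 4+2, 3+2+1, 3+1+1+1 (34 of its 72 elements, about 47% of primes); S_6 (6T16) additionally contains elements of type 5+1, 4+2, 4+1+1, 3+2+1, 3+1+1+1 (484 of its 720 elements, about 67% of primes). None of the 33 primes tested shows any such pattern (for each of these groups the chance of that is below 10^-4), which rules them out. Hence G = A_4 x C_2 (6T6), of order 24.

A_4 x C_2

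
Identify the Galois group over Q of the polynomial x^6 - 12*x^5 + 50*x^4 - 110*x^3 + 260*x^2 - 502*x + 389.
(C_3 x C_3) : C_4

The polynomial f is an irreducible sextic over Q, so G = Gal(f/Q) is one of the 16 transitive subgroups 6T1, ..., 6T16 of S_6. The discriminant of f is 38875225000000 = 6235000^2, a perfect square, so G is contained in A_6. The transitive groups of degree 6 contained in A_6 are: A_4 (6T4, order 12), S_4 (6T7, order 24), (C_3 x C_3) : C_4 (6T10, order 36), PSL(2,5) (6T12, order 60), A_6 (6T15, order 360). By Dedekind's theorem, for a prime p not dividing disc(f) the degrees of the irreducible factors of f mod p form the cycle type of an element of G. Factoring f modulo the 19 such primes p <= 83 (skipping 2, 5, 29, 43, which divide the discriminant), each new pattern first appears at: mod 3: f = (x^2 + x + 2)(x^4 + 2x^3 + x^2 + 2x + 1), pattern 4+2; mod 11: f = (x^3 + x^2 + 6)(x^3 + 9x^2 + 8x + 8), pattern 3+3; mod 19: f = (x + 13)(x + 18)(x^2 + 5x + 17)(x^2 + 9x + 4), pattern 2+2+1+1; mod 61: f = (x + 19)(x + 22)(x + 40)(x^3 + 29x^2 + 35x + 14), pattern 3+1+1+1. No other pattern occurs in this range, so the set of observed cycle types is {4+2, 3+3, 2+2+1+1, 3+1+1+1}. The candidates containing elements of all these cycle types are (C_3 x C_3) : C_4 (6T10) of order 36, A_6 (6T15) of order 360; the others are excluded. The observed types are precisely the cycle types that occur in (C_3 x C_3) : C_4 (6T10) (apart from the identity). Each of the other remaining candidates has further cycle types, and by the Chebotarev density theorem the matching factorization patterns would occur for a proportion of primes equal to their share of the group: A_6 (6T15) additionally contains elements of type 5+1 (144 of its 360 elements, about 40% of primes). None of the 19 primes tested shows any such pattern (for each of these groups the chance of that is below 10^-4), which rules them out. Hence G = (C_3 x C_3) : C_4 (6T10), of order 36.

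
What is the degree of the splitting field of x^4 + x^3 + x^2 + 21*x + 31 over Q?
4

The degree of the splitting field over Q equals the order of the Galois group, so first determine the group. The polynomial is an irreducible quartic over Q and its discriminant is 465125, which is not a perfect square, so the Galois group is not contained in A_4. The resolvent cubic y^3 - y^2 - 103*y - 348 has exactly one rational root, so the Galois group is C_4 or D_4. The quartic becomes reducible over Q(sqrt(disc)), so the group is C_4. The Galois group C_4 (4T1) has order 4, so the splitting field has degree 4 over Q.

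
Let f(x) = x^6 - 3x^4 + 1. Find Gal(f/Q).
6T6: A_4 x C_2

The polynomial f is an irreducible sextic over Q, so G = Gal(f/Q) is one of the 16 transitive subgroups 6T1, ..., 6T16 of S_6. The discriminant of f is -419904, which is not a perfect square, so G is not contained in A_6. The transitive groups of degree 6 not contained in A_6 are: C_6 (6T1, order 6), S_3 (6T2, order 6), D_6 (6T3, order 12), C_3 x S_3 (6T5, order 18), A_4 x C_2 (6T6, order 24), S_4 (6T8, order 24), S_3 x S_3 (6T9, order 36), S_4 x C_2 (6T11, order 48), (S_3 x S_3) : C_2 (6T13, order 72), PGL(2,5) (6T14, order 120), S_6 (6T16, order 720). By Dedekind's theorem, for a prime p not dividing disc(f) the degrees of the irreducible factors of f mod p form the cycle type of an element of G. Factoring f modulo the 33 such primes p <= 149 (skipping 2, 3, which divide the discriminant), each new pattern first appears at: mod 5: f = (x^3 + x^2 + 4x + 3)(x^3 + 4x^2 + 4x + 2), pattern 3+3; mod 7: f = (x^6 + 4x^4 + 1), pattern 6; mod 17: f = (x + 2)(x + 15)(x^2 + 6)(x^2 + 12), pattern 2+2+1+1; mod 19: f = (x + 6)(x + 7)(x + 12)(x + 13)(x^2 + 6), pattern 2+1+1+1+1; mod 71: f = (x^2 + 40)(x^2 + 45)(x^2 + 54), pattern 2+2+2. No other pattern occurs in this range, so the set of observed cycle types is {3+3, 6, 2+2+1+1, 2+1+1+1+1, 2+2+2}. The candidates containing elements of all these cycle types are A_4 x C_2 (6T6) of order 24, S_4 x C_2 (6T11) of order 48, (S_3 x S_3) : C_2 (6T13) of order 72, S_6 (6T16) of order 720; the others are excluded. The observed types are precisely the cycle types that occur in A_4 x C_2 (6T6) (apart from the identity). Each of the other remaining candidates has further cycle types, and by the Chebotarev density theorem the matching factorization patterns would occur for a proportion of primes equal to their share of the group: S_4 x C_2 (6T11) additionally contains elements of type 4+2, 4+1+1 (12 of its 48 elements, about 25% of primes); (S_3 x S_3) : C_2 (6T13) additionally contains elements of type 4+2, 3+2+1, 3+1+1+1 (34 of its 72 elements, about 47% of primes); S_6 (6T16) additionally contains elements of type 5+1, 4+2, 4+1+1, 3+2+1, 3+1+1+1 (484 of its 720 elements, about 67% of primes). None of the 33 primes tested shows any such pattern (for each of these groups the chance of that is below 10^-4), which rules them out. Hence G = A_4 x C_2 (6T6), of order 24.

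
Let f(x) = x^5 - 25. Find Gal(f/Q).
The polynomial f is an irreducible quintic over Q, so G = Gal(f/Q) is a transitive subgroup of S_5: one of C_5 (5T1, order 5), D_5 (5T2, order 10), F_20 (5T3, order 20), A_5 (5T4, order 60) or S_5 (5T5, order 120). The discriminant of f is 1220703125, which is not a perfect square, so G is not contained in A_5. The transitive groups of degree 5 not contained in A_5 are: F_20 (5T3, order 20), S_5 (5T5, order 120). By Dedekind's theorem, for a prime p not dividing disc(f) the degrees of the irreducible factors of f mod p form the cycle type of an element of G. Factoring f modulo the 18 such primes p <= 67 (skipping 5, which divides the discriminant), each new pattern first appears at: mod 2: f = (x + 1)(x^4 + x^3 + x^2 + x + 1), pattern 4+1; mod 11: f = (x^5 + 8), pattern 5; mod 19: f = (x + 2)(x^2 + 8x + 4)(x^2 + 9x + 4), pattern 2+2+1; mod 31: f = (x + 11)(x + 13)(x + 21)(x + 22)(x + 26), pattern 1+1+1+1+1. No other pattern occurs in this range, so the set of observed cycle types is {4+1, 5, 2+2+1, 1+1+1+1+1}. The candidates containing elements of all these cycle types are F_20 (5T3) of order 20, S_5 (5T5) of order 120; the others are excluded. The observed types are precisely the cycle types that occur in F_20 (5T3). Each of the other remaining candidates has further cycle types, and by the Chebotarev density theorem the matching factorization patterns would occur for a proportion of primes equal to their share of the group: S_5 (5T5) additionally contains elements of type 3+2, 3+1+1, 2+1+1+1 (50 of its 120 elements, about 42% of primes). None of the 18 primes tested shows any such pattern (for each of these groups the chance of that is below 10^-4), which rules them out. Hence G = F_20 (5T3), of order 20.

F_20, the Frobenius group of order 20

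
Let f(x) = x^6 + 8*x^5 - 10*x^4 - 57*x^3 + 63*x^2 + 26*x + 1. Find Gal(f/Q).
PSL(2,5) (order 60)

The polynomial f is an irreducible sextic over Q, so G = Gal(f/Q) is one of the 16 transitive subgroups 6T1, ..., 6T16 of S_6. The discriminant of f is 3646117689361 = 1909481^2, a perfect square, so G is contained in A_6. The transitive groups of degree 6 contained in A_6 are: A_4 (6T4, order 12), S_4 (6T7, order 24), (C_3 x C_3) : C_4 (6T10, order 36), PSL(2,5) (6T12, order 60), A_6 (6T15, order 360). By Dedekind's theorem, for a prime p not dividing disc(f) the degrees of the irreducible factors of f mod p form the cycle type of an element of G. Factoring f modulo the 21 such primes p <= 83 (skipping 7, 19, which divide the discriminant), each new pattern first appears at: mod 2: f = (x + 1)(x^5 + x^4 + x^3 + x + 1), pattern 5+1; mod 11: f = (x^3 + x^2 + 2x + 9)(x^3 + 7x^2 + 3x + 5), pattern 3+3; mod 61: f = (x + 2)(x + 25)(x^2 + 21x + 1)(x^2 + 21x + 11), pattern 2+2+1+1. No other pattern occurs in this range, so the set of observed cycle types is {5+1, 3+3, 2+2+1+1}. The candidates containing elements of all these cycle types are PSL(2,5) (6T12) of order 60, A_6 (6T15) of order 360; the others are excluded. The observed types are precisely the cycle types that occur in PSL(2,5) (6T12) (apart from the identity). Each of the other remaining candidates has further cycle types, and by the Chebotarev density theorem the matching factorization patterns would occur for a proportion of primes equal to their share of the group: A_6 (6T15) additionally contains elements of type 4+2, 3+1+1+1 (130 of its 360 elements, about 36% of primes). None of the 21 primes tested shows any such pattern (for each of these groups the chance of that is below 10^-4), which rules them out. Hence G = PSL(2,5) (6T12), of order 60.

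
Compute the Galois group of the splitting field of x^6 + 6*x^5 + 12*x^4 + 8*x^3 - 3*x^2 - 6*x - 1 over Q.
The polynomial f is an irreducible sextic over Q, so G = Gal(f/Q) is one of the 16 transitive subgroups 6T1, ..., 6T16 of S_6. The discriminant of f is -419904, which is not a perfect square, so G is not contained in A_6. The transitive groups of degree 6 not contained in A_6 are: C_6 (6T1, order 6), S_3 (6T2, order 6), D_6 (6T3, order 12), C_3 x S_3 (6T5, order 18), A_4 x C_2 (6T6, order 24), S_4 (6T8, order 24), S_3 x S_3 (6T9, order 36), S_4 x C_2 (6T11, order 48), (S_3 x S_3) : C_2 (6T13, order 72), PGL(2,5) (6T14, order 120), S_6 (6T16, order 720). By Dedekind's theorem, for a prime p not dividing disc(f) the degrees of the irreducible factors of f mod p form the cycle type of an element of G. Factoring f modulo the 33 such primes p <= 149 (skipping 2, 3, which divide the discriminant), each new pattern first appears at: mod 5: f = (x^3 + 2x^2 + 1)(x^3 + 4x^2 + 4x + 4), pattern 3+3; mod 7: f = (x^6 + 6x^5 + 5x^4 + x^3 + 4x^2 + x + 6), pattern 6; mod 17: f = (x + 3)(x + 16)(x^2 + 2x + 7)(x^2 + 2x + 13), pattern 2+2+1+1; mod 19: f = (x + 7)(x + 8)(x + 13)(x + 14)(x^2 + 2x + 7), pattern 2+1+1+1+1; mod 71: f = (x^2 + 2x + 41)(x^2 + 2x + 46)(x^2 + 2x + 55), pattern 2+2+2. No other pattern occurs in this range, so the set of observed cycle types is {3+3, 6, 2+2+1+1, 2+1+1+1+1, 2+2+2}. The candidates containing elements of all these cycle types are A_4 x C_2 (6T6) of order 24, S_4 x C_2 (6T11) of order 48, (S_3 x S_3) : C_2 (6T13) of order 72, S_6 (6T16) of order 720; the others are excluded. The observed types are precisely the cycle types that occur in A_4 x C_2 (6T6) (apart from the identity). Each of the other remaining candidates has further cycle types, and by the Chebotarev density theorem the matching factorization patterns would occur for a proportion of primes equal to their share of the group: S_4 x C_2 (6T11) additionally contains elements of type 4+2, 4+1+1 (12 of its 48 elements, about 25% of primes); (S_3 x S_3) : C_2 (6T13) additionally contains elements of type 4+2, 3+2+1, 3+1+1+1 (34 of its 72 elements, about 47% of primes); S_6 (6T16) additionally contains elements of type 5+1, 4+2, 4+1+1, 3+2+1, 3+1+1+1 (484 of its 720 elements, about 67% of primes). None of the 33 primes tested shows any such pattern (for each of these groups the chance of that is below 10^-4), which rules them out. Hence G = A_4 x C_2 (6T6), of order 24.

6T6: A_4 x C_2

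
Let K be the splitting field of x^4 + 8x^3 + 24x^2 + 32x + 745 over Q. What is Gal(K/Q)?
The polynomial is an irreducible quartic over Q and its discriminant is 99179645184 = 314928^2, a perfect square, so the Galois group is contained in A_4. The resolvent cubic y^3 - 24*y^2 - 2724*y + 22816 splits completely over Q, which gives the Klein four-group V_4.

4T2: V_4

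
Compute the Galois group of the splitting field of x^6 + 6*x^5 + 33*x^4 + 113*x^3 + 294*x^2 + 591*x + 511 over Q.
C_3 x S_3, the group 6T5 of order 18

The polynomial f is an irreducible sextic over Q, so G = Gal(f/Q) is one of the 16 transitive subgroups 6T1, ..., 6T16 of S_6. The discriminant of f is -401254544639403, which is not a perfect square, so G is not contained in A_6. The transitive groups of degree 6 not contained in A_6 are: C_6 (6T1, order 6), S_3 (6T2, order 6), D_6 (6T3, order 12), C_3 x S_3 (6T5, order 18), A_4 x C_2 (6T6, order 24), S_4 (6T8, order 24), S_3 x S_3 (6T9, order 36), S_4 x C_2 (6T11, order 48), (S_3 x S_3) : C_2 (6T13, order 72), PGL(2,5) (6T14, order 120), S_6 (6T16, order 720). By Dedekind's theorem, for a prime p not dividing disc(f) the degrees of the irreducible factors of f mod p form the cycle type of an element of G. Factoring f modulo the 33 such primes p <= 151 (skipping 3, 7, 13, which divide the discriminant), each new pattern first appears at: mod 2: f = (x^6 + x^4 + x^3 + x + 1), pattern 6; mod 17: f = (x^2 + x + 7)(x^2 + 9x + 5)(x^2 + 13x + 1), pattern 2+2+2; mod 19: f = (x^3 + 3x^2 + 8)(x^3 + 3x^2 + 5x + 14), pattern 3+3; mod 31: f = (x + 13)(x + 23)(x + 29)(x^3 + 3x^2 + 14x + 19), pattern 3+1+1+1; mod 73: f = (x)(x + 25)(x + 29)(x + 51)(x + 57)(x + 63), pattern 1+1+1+1+1+1. No other pattern occurs in this range, so the set of observed cycle types is {6, 2+2+2, 3+3, 3+1+1+1, 1+1+1+1+1+1}. The candidates containing elements of all these cycle types are C_3 x S_3 (6T5) of order 18, S_3 x S_3 (6T9) of order 36, (S_3 x S_3) : C_2 (6T13) of order 72, S_6 (6T16) of order 720; the others are excluded. The observed types are precisely the cycle types that occur in C_3 x S_3 (6T5). Each of the other remaining candidates has further cycle types, and by the Chebotarev density theorem the matching factorization patterns would occur for a proportion of primes equal to their share of the group: S_3 x S_3 (6T9) additionally contains elements of type 2+2+1+1 (9 of its 36 elements, about 25% of primes); (S_3 x S_3) : C_2 (6T13) additionally contains elements of type 4+2, 3+2+1, 2+2+1+1, 2+1+1+1+1 (45 of its 72 elements, about 62% of primes); S_6 (6T16) additionally contains elements of type 5+1, 4+2, 4+1+1, 3+2+1, 2+2+1+1, 2+1+1+1+1 (504 of its 720 elements, about 70% of primes). None of the 33 primes tested shows any such pattern (for each of these groups the chance of that is below 10^-4), which rules them out. Hence G = C_3 x S_3 (6T5), of order 18.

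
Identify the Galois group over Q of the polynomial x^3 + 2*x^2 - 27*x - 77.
The polynomial is an irreducible cubic over Q and its discriminant is -1127, which is not a perfect square. For an irreducible cubic, a non-square discriminant gives Galois group S_3.

S_3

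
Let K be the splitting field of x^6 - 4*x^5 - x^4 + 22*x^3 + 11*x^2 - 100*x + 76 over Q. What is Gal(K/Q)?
(C_3 x C_3) : C_4

The polynomial f is an irreducible sextic over Q, so G = Gal(f/Q) is one of the 16 transitive subgroups 6T1, ..., 6T16 of S_6. The discriminant of f is 90962560000 = 301600^2, a perfect square, so G is contained in A_6. The transitive groups of degree 6 contained in A_6 are: A_4 (6T4, order 12), S_4 (6T7, order 24), (C_3 x C_3) : C_4 (6T10, order 36), PSL(2,5) (6T12, order 60), A_6 (6T15, order 360). By Dedekind's theorem, for a prime p not dividing disc(f) the degrees of the irreducible factors of f mod p form the cycle type of an element of G. Factoring f modulo the 19 such primes p <= 83 (skipping 2, 5, 13, 29, which divide the discriminant), each new pattern first appears at: mod 3: f = (x^2 + 1)(x^4 + 2x^3 + x^2 + 2x + 1), pattern 4+2; mod 11: f = (x^3 + x^2 + 5x + 9)(x^3 + 6x^2 + 10x + 6), pattern 3+3; mod 19: f = (x)(x + 3)(x^2 + 15x + 13)(x^2 + 16x + 14), pattern 2+2+1+1; mod 61: f = (x + 29)(x + 36)(x + 46)(x^3 + 7x^2 + 7x + 26), pattern 3+1+1+1. No other pattern occurs in this range, so the set of observed cycle types is {4+2, 3+3, 2+2+1+1, 3+1+1+1}. The candidates containing elements of all these cycle types are (C_3 x C_3) : C_4 (6T10) of order 36, A_6 (6T15) of order 360; the others are excluded. The observed types are precisely the cycle types that occur in (C_3 x C_3) : C_4 (6T10) (apart from the identity). Each of the other remaining candidates has further cycle types, and by the Chebotarev density theorem the matching factorization patterns would occur for a proportion of primes equal to their share of the group: A_6 (6T15) additionally contains elements of type 5+1 (144 of its 360 elements, about 40% of primes). None of the 19 primes tested shows any such pattern (for each of these groups the chance of that is below 10^-4), which rules them out. Hence G = (C_3 x C_3) : C_4 (6T10), of order 36.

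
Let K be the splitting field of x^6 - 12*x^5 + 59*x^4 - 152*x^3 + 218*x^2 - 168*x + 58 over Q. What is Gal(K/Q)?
The polynomial f is an irreducible sextic over Q, so G = Gal(f/Q) is one of the 16 transitive subgroups 6T1, ..., 6T16 of S_6. The discriminant of f is -5120000, which is not a perfect square, so G is not contained in A_6. The transitive groups of degree 6 not contained in A_6 are: C_6 (6T1, order 6), S_3 (6T2, order 6), D_6 (6T3, order 12), C_3 x S_3 (6T5, order 18), A_4 x C_2 (6T6, order 24), S_4 (6T8, order 24), S_3 x S_3 (6T9, order 36), S_4 x C_2 (6T11, order 48), (S_3 x S_3) : C_2 (6T13, order 72), PGL(2,5) (6T14, order 120), S_6 (6T16, order 720). By Dedekind's theorem, for a prime p not dividing disc(f) the degrees of the irreducible factors of f mod p form the cycle type of an element of G. Factoring f modulo the 22 such primes p <= 89 (skipping 2, 5, which divide the discriminant), each new pattern first appears at: mod 3: f = (x^3 + x^2 + 2x + 1)(x^3 + 2x^2 + x + 1), pattern 3+3; mod 7: f = (x^2 + 2x + 5)(x^2 + 3x + 6)(x^2 + 4x + 1), pattern 2+2+2; mod 13: f = (x + 2)(x + 7)(x^4 + 5x^3 + 12x + 6), pattern 4+1+1; mod 43: f = (x + 10)(x + 29)(x^2 + 39x + 8)(x^2 + 39x + 14), pattern 2+2+1+1. No other pattern occurs in this range, so the set of observed cycle types is {3+3, 2+2+2, 4+1+1, 2+2+1+1}. The candidates containing elements of all these cycle types are S_4 (6T8) of order 24, S_4 x C_2 (6T11) of order 48, PGL(2,5) (6T14) of order 120, S_6 (6T16) of order 720; the others are excluded. The observed types are precisely the cycle types that occur in S_4 (6T8) (apart from the identity). Each of the other remaining candidates has further cycle types, and by the Chebotarev density theorem the matching factorization patterns would occur for a proportion of primes equal to their share of the group: S_4 x C_2 (6T11) additionally contains elements of type 6, 4+2, 2+1+1+1+1 (17 of its 48 elements, about 35% of primes); PGL(2,5) (6T14) additionally contains elements of type 6, 5+1 (44 of its 120 elements, about 37% of primes); S_6 (6T16) additionally contains elements of type 6, 5+1, 4+2, 3+2+1, 3+1+1+1, 2+1+1+1+1 (529 of its 720 elements, about 73% of primes). None of the 22 primes tested shows any such pattern (for each of these groups the chance of that is below 10^-4), which rules them out. Hence G = S_4 (6T8), of order 24.

S_4 (order 24)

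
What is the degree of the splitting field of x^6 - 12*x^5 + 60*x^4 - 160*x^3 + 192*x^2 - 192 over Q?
The degree of the splitting field over Q equals the order of the Galois group, so first determine the group. The polynomial f is an irreducible sextic over Q, so G = Gal(f/Q) is one of the 16 transitive subgroups 6T1, ..., 6T16 of S_6. The discriminant of f is 450868486864896 = 21233664^2, a perfect square, so G is contained in A_6. The transitive groups of degree 6 contained in A_6 are: A_4 (6T4, order 12), S_4 (6T7, order 24), (C_3 x C_3) : C_4 (6T10, order 36), PSL(2,5) (6T12, order 60), A_6 (6T15, order 360). By Dedekind's theorem, for a prime p not dividing disc(f) the degrees of the irreducible factors of f mod p form the cycle type of an element of G. Factoring f modulo the 33 such primes p <= 149 (skipping 2, 3, which divide the discriminant), each new pattern first appears at: mod 5: f = (x^3 + x^2 + x + 4)(x^3 + 2x^2 + 2x + 2), pattern 3+3; mod 17: f = (x + 2)(x + 11)(x^2 + 13x + 9)(x^2 + 13x + 15), pattern 2+2+1+1; mod 71: f = (x + 5)(x + 6)(x + 8)(x + 59)(x + 61)(x + 62), pattern 1+1+1+1+1+1. No other pattern occurs in this range, so the set of observed cycle types is {3+3, 2+2+1+1, 1+1+1+1+1+1}. The candidates containing elements of all these cycle types are A_4 (6T4) of order 12, S_4 (6T7) of order 24, (C_3 x C_3) : C_4 (6T10) of order 36, PSL(2,5) (6T12) of order 60, A_6 (6T15) of order 360; the others are excluded. The observed types are precisely the cycle types that occur in A_4 (6T4). Each of the other remaining candidates has further cycle types, and by the Chebotarev density theorem the matching factorization patterns would occur for a proportion of primes equal to their share of the group: S_4 (6T7) additionally contains elements of type 4+2 (6 of its 24 elements, about 25% of primes); (C_3 x C_3) : C_4 (6T10) additionally contains elements of type 4+2, 3+1+1+1 (22 of its 36 elements, about 61% of primes); PSL(2,5) (6T12) additionally contains elements of type 5+1 (24 of its 60 elements, about 40% of primes); A_6 (6T15) additionally contains elements of type 5+1, 4+2, 3+1+1+1 (274 of its 360 elements, about 76% of primes). None of the 33 primes tested shows any such pattern (for each of these groups the chance of that is below 10^-4), which rules them out. Hence G = A_4 (6T4), of order 12. The Galois group A_4 (6T4) has order 12, so the splitting field has degree 12 over Q.

12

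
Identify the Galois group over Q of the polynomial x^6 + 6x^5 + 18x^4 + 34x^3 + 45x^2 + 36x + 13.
6T14: PGL(2,5)

The polynomial f is an irreducible sextic over Q, so G = Gal(f/Q) is one of the 16 transitive subgroups 6T1, ..., 6T16 of S_6. The discriminant of f is -16003008, which is not a perfect square, so G is not contained in A_6. The transitive groups of degree 6 not contained in A_6 are: C_6 (6T1, order 6), S_3 (6T2, order 6), D_6 (6T3, order 12), C_3 x S_3 (6T5, order 18), A_4 x C_2 (6T6, order 24), S_4 (6T8, order 24), S_3 x S_3 (6T9, order 36), S_4 x C_2 (6T11, order 48), (S_3 x S_3) : C_2 (6T13, order 72), PGL(2,5) (6T14, order 120), S_6 (6T16, order 720). By Dedekind's theorem, for a prime p not dividing disc(f) the degrees of the irreducible factors of f mod p form the cycle type of an element of G. Factoring f modulo the 21 such primes p <= 89 (skipping 2, 3, 7, which divide the discriminant), each new pattern first appears at: mod 5: f = (x^6 + x^5 + 3x^4 + 4x^3 + x + 3), pattern 6; mod 11: f = (x + 3)(x^5 + 3x^4 + 9x^3 + 7x^2 + 2x + 8), pattern 5+1; mod 13: f = (x)(x + 9)(x^4 + 10x^3 + 6x^2 + 6x + 4), pattern 4+1+1; mod 23: f = (x + 17)(x + 21)(x^2 + 17x + 10)(x^2 + 20x + 21), pattern 2+2+1+1; mod 43: f = (x^3 + 22x^2 + 39x + 16)(x^3 + 27x^2 + 30x + 25), pattern 3+3; mod 61: f = (x^2 + 16x + 13)(x^2 + 20x + 31)(x^2 + 31x + 2), pattern 2+2+2. No other pattern occurs in this range, so the set of observed cycle types is {6, 5+1, 4+1+1, 2+2+1+1, 3+3, 2+2+2}. The candidates containing elements of all these cycle types are PGL(2,5) (6T14) of order 120, S_6 (6T16) of order 720; the others are excluded. The observed types are precisely the cycle types that occur in PGL(2,5) (6T14) (apart from the identity). Each of the other remaining candidates has further cycle types, and by the Chebotarev density theorem the matching factorization patterns would occur for a proportion of primes equal to their share of the group: S_6 (6T16) additionally contains elements of type 4+2, 3+2+1, 3+1+1+1, 2+1+1+1+1 (265 of its 720 elements, about 37% of primes). None of the 21 primes tested shows any such pattern (for each of these groups the chance of that is below 10^-4), which rules them out. Hence G = PGL(2,5) (6T14), of order 120.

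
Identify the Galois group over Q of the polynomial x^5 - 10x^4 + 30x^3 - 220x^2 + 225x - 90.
The polynomial f is an irreducible quintic over Q, so G = Gal(f/Q) is a transitive subgroup of S_5: one of C_5 (5T1, order 5), D_5 (5T2, order 10), F_20 (5T3, order 20), A_5 (5T4, order 60) or S_5 (5T5, order 120). The discriminant of f is 681836544000000 = 26112000^2, a perfect square, so G is contained in A_5. The transitive groups of degree 5 contained in A_5 are: C_5 (5T1, order 5), D_5 (5T2, order 10), A_5 (5T4, order 60). By Dedekind's theorem, for a prime p not dividing disc(f) the degrees of the irreducible factors of f mod p form the cycle type of an element of G. Factoring f modulo the 23 such primes p <= 103 (skipping 2, 3, 5, 17, which divide the discriminant), each new pattern first appears at: mod 7: f = (x^5 + 4x^4 + 2x^3 + 4x^2 + x + 1), pattern 5; mod 29: f = (x + 15)(x^2 + 13x + 8)(x^2 + 20x + 21), pattern 2+2+1. No other pattern occurs in this range, so the set of observed cycle types is {5, 2+2+1}. The candidates containing elements of all these cycle types are D_5 (5T2) of order 10, A_5 (5T4) of order 60; the others are excluded. The observed types are precisely the cycle types that occur in D_5 (5T2) (apart from the identity). Each of the other remaining candidates has further cycle types, and by the Chebotarev density theorem the matching factorization patterns would occur for a proportion of primes equal to their share of the group: A_5 (5T4) additionally contains elements of type 3+1+1 (20 of its 60 elements, about 33% of primes). None of the 23 primes tested shows any such pattern (for each of these groups the chance of that is below 10^-4), which rules them out. Hence G = D_5 (5T2), of order 10.

D_5, the dihedral group of order 10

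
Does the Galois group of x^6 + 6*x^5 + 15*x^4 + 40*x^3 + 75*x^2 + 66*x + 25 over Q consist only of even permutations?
No

The polynomial is irreducible of degree 6 over Q. Its discriminant is 660451885056, which is not a perfect square. A Galois group lies in the alternating group exactly when the discriminant is a square in Q, so the Galois group (S_3 x S_3) is not contained in A_6.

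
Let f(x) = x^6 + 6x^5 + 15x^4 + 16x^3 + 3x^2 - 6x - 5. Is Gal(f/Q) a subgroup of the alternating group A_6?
The polynomial is irreducible of degree 6 over Q. Its discriminant is 40310784, which is not a perfect square. A Galois group lies in the alternating group exactly when the discriminant is a square in Q, so the Galois group (S_3 x S_3) is not contained in A_6.

No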